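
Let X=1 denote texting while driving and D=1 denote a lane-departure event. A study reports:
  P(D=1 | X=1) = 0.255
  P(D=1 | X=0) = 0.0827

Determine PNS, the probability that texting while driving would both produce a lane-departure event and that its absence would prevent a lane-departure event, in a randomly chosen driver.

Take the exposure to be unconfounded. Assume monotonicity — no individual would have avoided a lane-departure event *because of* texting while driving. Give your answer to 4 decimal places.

Let p₁ = 0.255, p₀ = 0.0827.
Under exogeneity and monotonicity, PNS = p₁ − p₀.
PNS = 0.255 − 0.0827 = 0.1723

PNS ≈ 0.1723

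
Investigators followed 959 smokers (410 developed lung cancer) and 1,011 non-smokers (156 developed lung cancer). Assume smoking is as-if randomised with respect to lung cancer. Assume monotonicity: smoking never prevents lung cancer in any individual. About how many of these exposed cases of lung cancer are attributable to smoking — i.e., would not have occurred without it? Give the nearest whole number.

p₁ = P(outcome | exposed) = 410/959 = 0.42753
p₀ = P(outcome | unexposed) = 156/1011 = 0.1543
PN = (p₁ − p₀)/p₁ = (0.42753 − 0.1543) / 0.42753 ≈ 0.63908.
Attributable cases ≈ PN × (exposed cases) = 0.63908 × 410 ≈ 262.02.

about 262 cases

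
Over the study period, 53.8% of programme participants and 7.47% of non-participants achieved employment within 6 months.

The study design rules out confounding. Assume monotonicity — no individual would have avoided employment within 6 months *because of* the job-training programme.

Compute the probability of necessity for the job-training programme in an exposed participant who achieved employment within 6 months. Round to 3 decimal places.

PN ≈ 0.861

p₁ = 0.538, p₀ = 0.0747.
Under exogeneity and monotonicity, PN = (p₁ − p₀) / p₁.
PN = (0.538 − 0.0747) / 0.538 = 0.4633 / 0.538 ≈ 0.8612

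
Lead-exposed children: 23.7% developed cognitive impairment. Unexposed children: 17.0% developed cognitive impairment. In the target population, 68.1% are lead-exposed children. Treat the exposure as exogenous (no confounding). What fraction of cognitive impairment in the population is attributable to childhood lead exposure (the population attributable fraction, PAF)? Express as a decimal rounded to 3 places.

PAF ≈ 0.212

p₁ = 0.237, p₀ = 0.17.
Overall risk P(Y=1) = π·p₁ + (1−π)·p₀ = 0.681×0.237 + 0.319×0.17 = 0.21563.
Under exogeneity, PAF = [P(Y=1) − p₀] / P(Y=1).
PAF = (0.21563 − 0.17) / 0.21563 ≈ 0.2116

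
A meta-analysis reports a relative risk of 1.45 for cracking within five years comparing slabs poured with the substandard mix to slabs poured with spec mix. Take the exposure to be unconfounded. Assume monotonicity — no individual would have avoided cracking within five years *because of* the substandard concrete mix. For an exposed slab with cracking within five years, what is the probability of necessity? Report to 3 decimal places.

PN ≈ 0.310

Under exogeneity and monotonicity, PN = (RR − 1) / RR = 1 − 1/RR.
PN = (1.45 − 1) / 1.45 = 0.45 / 1.45 ≈ 0.3103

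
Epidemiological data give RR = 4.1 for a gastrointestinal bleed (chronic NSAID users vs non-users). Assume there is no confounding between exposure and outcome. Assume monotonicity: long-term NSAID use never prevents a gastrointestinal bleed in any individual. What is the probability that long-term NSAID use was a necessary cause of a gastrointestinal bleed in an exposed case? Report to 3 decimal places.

PN ≈ 0.756

Under exogeneity and monotonicity, PN = (RR − 1) / RR = 1 − 1/RR.
PN = (4.1 − 1) / 4.1 = 3.1 / 4.1 ≈ 0.7561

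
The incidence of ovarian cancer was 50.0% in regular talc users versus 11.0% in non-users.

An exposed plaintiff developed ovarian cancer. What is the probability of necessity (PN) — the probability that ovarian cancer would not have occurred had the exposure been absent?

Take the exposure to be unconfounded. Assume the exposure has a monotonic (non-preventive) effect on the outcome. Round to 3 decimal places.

p₁ = 0.5, p₀ = 0.11.
Under exogeneity and monotonicity, PN = (p₁ − p₀) / p₁.
PN = (0.5 − 0.11) / 0.5 = 0.39 / 0.5 ≈ 0.7800

PN ≈ 0.780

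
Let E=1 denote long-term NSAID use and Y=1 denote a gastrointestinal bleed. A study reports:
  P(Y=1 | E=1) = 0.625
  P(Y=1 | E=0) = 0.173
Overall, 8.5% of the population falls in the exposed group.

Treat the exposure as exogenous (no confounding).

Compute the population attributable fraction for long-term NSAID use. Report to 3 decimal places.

PAF ≈ 0.182

Let p₁ = 0.625, p₀ = 0.173.
Overall risk P(Y=1) = π·p₁ + (1−π)·p₀ = 0.085×0.625 + 0.915×0.173 = 0.21142.
Under exogeneity, PAF = [P(Y=1) − p₀] / P(Y=1).
PAF = (0.21142 − 0.173) / 0.21142 ≈ 0.1817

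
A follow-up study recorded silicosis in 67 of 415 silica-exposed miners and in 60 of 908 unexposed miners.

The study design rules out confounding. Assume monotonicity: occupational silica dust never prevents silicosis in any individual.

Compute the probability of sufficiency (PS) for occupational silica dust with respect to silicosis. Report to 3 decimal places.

PS ≈ 0.102

p₁ = P(outcome | exposed) = 67/415 = 0.16145
p₀ = P(outcome | unexposed) = 60/908 = 0.066079
Under exogeneity and monotonicity, PS = (p₁ − p₀) / (1 − p₀).
PS = (0.16145 − 0.066079) / (1 − 0.066079) = 0.095366 / 0.93392 ≈ 0.1021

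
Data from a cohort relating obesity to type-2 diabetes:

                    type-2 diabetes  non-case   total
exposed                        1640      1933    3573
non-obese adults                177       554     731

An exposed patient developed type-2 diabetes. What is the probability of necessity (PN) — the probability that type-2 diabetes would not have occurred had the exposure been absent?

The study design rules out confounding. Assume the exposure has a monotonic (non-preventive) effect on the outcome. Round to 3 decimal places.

PN ≈ 0.472

p₁ = P(outcome | exposed) = 1640/3573 = 0.459
p₀ = P(outcome | unexposed) = 177/731 = 0.24213
Under exogeneity and monotonicity, PN = (p₁ − p₀)/p₁.
PN = (0.459 − 0.24213) / 0.459 ≈ 0.4725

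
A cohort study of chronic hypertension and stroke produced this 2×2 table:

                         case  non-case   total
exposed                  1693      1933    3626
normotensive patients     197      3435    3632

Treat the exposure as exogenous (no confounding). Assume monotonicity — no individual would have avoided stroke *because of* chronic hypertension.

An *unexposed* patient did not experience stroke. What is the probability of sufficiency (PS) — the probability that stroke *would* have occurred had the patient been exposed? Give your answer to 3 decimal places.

PS ≈ 0.436

p₁ = P(outcome | exposed) = 1693/3626 = 0.46691
p₀ = P(outcome | unexposed) = 197/3632 = 0.05424
Under exogeneity and monotonicity, PS = (p₁ − p₀)/(1 − p₀).
PS = (0.46691 − 0.05424) / 0.94576 ≈ 0.4363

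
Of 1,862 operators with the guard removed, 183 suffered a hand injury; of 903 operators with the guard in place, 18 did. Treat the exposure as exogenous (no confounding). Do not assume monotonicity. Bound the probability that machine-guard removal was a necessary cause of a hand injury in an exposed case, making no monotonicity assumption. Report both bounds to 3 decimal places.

0.797 ≤ PN ≤ 1.000

p₁ = P(outcome | exposed) = 183/1862 = 0.098281
p₀ = P(outcome | unexposed) = 18/903 = 0.019934
Under exogeneity alone the bounds on PN are max{0,(p₁−p₀)/p₁} ≤ PN ≤ min{1,(1−p₀)/p₁}.
  lower = (p₁ − p₀)/p₁ = 0.078348 / 0.098281 ≈ 0.7972
  upper = min{1, (1 − p₀)/p₁} = 0.98007 / 0.098281 ≈ 9.9720 → capped at 1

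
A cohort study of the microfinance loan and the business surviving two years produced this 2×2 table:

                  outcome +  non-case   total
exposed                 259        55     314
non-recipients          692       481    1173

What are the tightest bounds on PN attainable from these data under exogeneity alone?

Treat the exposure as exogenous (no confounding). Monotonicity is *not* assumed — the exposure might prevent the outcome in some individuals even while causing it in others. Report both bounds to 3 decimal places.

0.285 ≤ PN ≤ 0.497

p₁ = P(outcome | exposed) = 259/314 = 0.82484
p₀ = P(outcome | unexposed) = 692/1173 = 0.58994
Under exogeneity alone the bounds on PN are max{0,(p₁−p₀)/p₁} ≤ PN ≤ min{1,(1−p₀)/p₁}.
  lower = (p₁ − p₀)/p₁ = 0.2349 / 0.82484 ≈ 0.2848
  upper = min{1, (1 − p₀)/p₁} = 0.41006 / 0.82484 ≈ 0.4971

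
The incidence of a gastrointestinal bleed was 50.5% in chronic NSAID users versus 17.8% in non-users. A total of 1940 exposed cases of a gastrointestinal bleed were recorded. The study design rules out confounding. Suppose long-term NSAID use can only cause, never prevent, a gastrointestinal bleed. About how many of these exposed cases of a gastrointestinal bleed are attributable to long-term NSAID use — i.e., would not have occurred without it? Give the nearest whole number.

p₁ = 0.505, p₀ = 0.178.
PN = (p₁ − p₀)/p₁ = (0.505 − 0.178) / 0.505 ≈ 0.64752.
Attributable cases ≈ PN × (exposed cases) = 0.64752 × 1940 ≈ 1256.20.

about 1256 cases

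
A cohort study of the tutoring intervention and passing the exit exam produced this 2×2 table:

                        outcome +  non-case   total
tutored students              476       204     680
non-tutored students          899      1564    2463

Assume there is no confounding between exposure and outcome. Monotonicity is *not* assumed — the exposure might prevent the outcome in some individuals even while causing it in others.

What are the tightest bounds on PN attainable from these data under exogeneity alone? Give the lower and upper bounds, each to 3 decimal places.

0.479 ≤ PN ≤ 0.907

p₁ = P(outcome | exposed) = 476/680 = 0.7
p₀ = P(outcome | unexposed) = 899/2463 = 0.365
Under exogeneity alone the bounds on PN are max{0,(p₁−p₀)/p₁} ≤ PN ≤ min{1,(1−p₀)/p₁}.
  lower = (p₁ − p₀)/p₁ = 0.335 / 0.7 ≈ 0.4786
  upper = min{1, (1 − p₀)/p₁} = 0.635 / 0.7 ≈ 0.9071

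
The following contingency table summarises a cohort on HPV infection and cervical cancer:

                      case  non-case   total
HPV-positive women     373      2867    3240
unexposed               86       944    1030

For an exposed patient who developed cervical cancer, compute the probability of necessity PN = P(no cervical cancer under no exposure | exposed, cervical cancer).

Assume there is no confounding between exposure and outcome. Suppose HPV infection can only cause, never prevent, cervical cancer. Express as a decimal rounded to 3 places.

p₁ = P(outcome | exposed) = 373/3240 = 0.11512
p₀ = P(outcome | unexposed) = 86/1030 = 0.083495
Under exogeneity and monotonicity, PN = (p₁ − p₀) / p₁.
PN = (0.11512 − 0.083495) / 0.11512 = 0.031628 / 0.11512 ≈ 0.2747

PN ≈ 0.275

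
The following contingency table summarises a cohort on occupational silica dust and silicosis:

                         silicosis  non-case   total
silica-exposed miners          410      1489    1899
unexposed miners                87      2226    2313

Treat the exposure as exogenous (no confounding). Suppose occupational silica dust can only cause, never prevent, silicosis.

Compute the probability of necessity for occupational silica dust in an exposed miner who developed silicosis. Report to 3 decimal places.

PN ≈ 0.826

p₁ = P(outcome | exposed) = 410/1899 = 0.2159
p₀ = P(outcome | unexposed) = 87/2313 = 0.037613
Under exogeneity and monotonicity, PN = (p₁ − p₀) / p₁.
PN = (0.2159 − 0.037613) / 0.2159 = 0.17829 / 0.2159 ≈ 0.8258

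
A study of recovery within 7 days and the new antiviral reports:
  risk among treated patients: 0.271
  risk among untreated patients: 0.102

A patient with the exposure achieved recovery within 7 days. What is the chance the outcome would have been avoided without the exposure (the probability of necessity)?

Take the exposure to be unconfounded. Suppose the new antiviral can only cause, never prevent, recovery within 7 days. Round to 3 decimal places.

PN ≈ 0.624

Let p₁ = 0.271, p₀ = 0.102.
Under exogeneity and monotonicity, PN = (p₁ − p₀) / p₁.
PN = (0.271 − 0.102) / 0.271 = 0.169 / 0.271 ≈ 0.6236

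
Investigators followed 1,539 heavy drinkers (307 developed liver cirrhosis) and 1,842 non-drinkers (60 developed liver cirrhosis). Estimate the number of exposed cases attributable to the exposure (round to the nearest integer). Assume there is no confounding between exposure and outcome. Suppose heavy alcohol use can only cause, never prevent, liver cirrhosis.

about 257 cases

p₁ = P(outcome | exposed) = 307/1539 = 0.19948
p₀ = P(outcome | unexposed) = 60/1842 = 0.032573
PN = (p₁ − p₀)/p₁ = (0.19948 − 0.032573) / 0.19948 ≈ 0.83671.
Attributable cases ≈ PN × (exposed cases) = 0.83671 × 307 ≈ 256.87.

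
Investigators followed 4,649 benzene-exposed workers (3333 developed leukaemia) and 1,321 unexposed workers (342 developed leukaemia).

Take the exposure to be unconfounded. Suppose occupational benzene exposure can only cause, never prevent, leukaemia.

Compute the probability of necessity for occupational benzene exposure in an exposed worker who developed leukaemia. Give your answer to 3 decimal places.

p₁ = P(outcome | exposed) = 3333/4649 = 0.71693
p₀ = P(outcome | unexposed) = 342/1321 = 0.25889
Under exogeneity and monotonicity, PN = (p₁ − p₀) / p₁.
PN = (0.71693 − 0.25889) / 0.71693 = 0.45803 / 0.71693 ≈ 0.6389

PN ≈ 0.639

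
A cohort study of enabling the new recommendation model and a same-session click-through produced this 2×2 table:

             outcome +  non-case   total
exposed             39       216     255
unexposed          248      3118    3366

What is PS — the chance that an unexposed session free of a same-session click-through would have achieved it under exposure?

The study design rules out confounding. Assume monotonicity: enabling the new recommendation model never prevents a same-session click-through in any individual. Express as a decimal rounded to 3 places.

PS ≈ 0.086

p₁ = P(outcome | exposed) = 39/255 = 0.15294
p₀ = P(outcome | unexposed) = 248/3366 = 0.073678
Under exogeneity and monotonicity, PS = (p₁ − p₀) / (1 − p₀).
PS = (0.15294 − 0.073678) / (1 − 0.073678) = 0.079263 / 0.92632 ≈ 0.0856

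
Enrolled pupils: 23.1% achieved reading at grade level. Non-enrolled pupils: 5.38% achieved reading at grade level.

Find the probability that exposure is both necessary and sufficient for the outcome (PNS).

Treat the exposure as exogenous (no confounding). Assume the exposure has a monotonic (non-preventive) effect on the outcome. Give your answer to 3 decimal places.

PNS ≈ 0.177

p₁ = 0.231, p₀ = 0.0538.
Under exogeneity and monotonicity, PNS = p₁ − p₀.
PNS = 0.231 − 0.0538 = 0.1772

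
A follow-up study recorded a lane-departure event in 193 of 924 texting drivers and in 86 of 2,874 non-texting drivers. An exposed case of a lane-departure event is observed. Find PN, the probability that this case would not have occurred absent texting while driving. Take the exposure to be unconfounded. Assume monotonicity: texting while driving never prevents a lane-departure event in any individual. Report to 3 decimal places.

PN ≈ 0.857

p₁ = P(outcome | exposed) = 193/924 = 0.20887
p₀ = P(outcome | unexposed) = 86/2874 = 0.029923
Under exogeneity and monotonicity, PN = (p₁ − p₀) / p₁.
PN = (0.20887 − 0.029923) / 0.20887 = 0.17895 / 0.20887 ≈ 0.8567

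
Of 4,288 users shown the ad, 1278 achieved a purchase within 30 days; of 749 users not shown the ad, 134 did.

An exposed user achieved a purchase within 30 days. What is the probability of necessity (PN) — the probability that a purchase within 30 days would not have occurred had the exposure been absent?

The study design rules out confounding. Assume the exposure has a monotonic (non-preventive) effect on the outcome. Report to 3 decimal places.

PN ≈ 0.400

p₁ = P(outcome | exposed) = 1278/4288 = 0.29804
p₀ = P(outcome | unexposed) = 134/749 = 0.17891
Under exogeneity and monotonicity, PN = (p₁ − p₀) / p₁.
PN = (0.29804 − 0.17891) / 0.29804 = 0.11914 / 0.29804 ≈ 0.3997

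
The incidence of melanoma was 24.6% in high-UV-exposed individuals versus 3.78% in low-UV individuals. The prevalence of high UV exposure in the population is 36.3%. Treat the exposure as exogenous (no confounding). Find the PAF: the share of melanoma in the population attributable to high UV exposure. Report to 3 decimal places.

PAF ≈ 0.667

p₁ = 0.246, p₀ = 0.0378.
Overall risk P(Y=1) = π·p₁ + (1−π)·p₀ = 0.363×0.246 + 0.637×0.0378 = 0.11338.
Under exogeneity, PAF = [P(Y=1) − p₀] / P(Y=1).
PAF = (0.11338 − 0.0378) / 0.11338 ≈ 0.6666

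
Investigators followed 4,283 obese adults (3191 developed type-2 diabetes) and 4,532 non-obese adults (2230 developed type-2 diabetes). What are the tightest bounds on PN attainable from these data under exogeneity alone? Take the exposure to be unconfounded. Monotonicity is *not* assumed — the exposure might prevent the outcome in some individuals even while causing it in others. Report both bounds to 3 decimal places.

0.340 ≤ PN ≤ 0.682

p₁ = P(outcome | exposed) = 3191/4283 = 0.74504
p₀ = P(outcome | unexposed) = 2230/4532 = 0.49206
Under exogeneity alone the bounds on PN are max{0,(p₁−p₀)/p₁} ≤ PN ≤ min{1,(1−p₀)/p₁}.
  lower = (p₁ − p₀)/p₁ = 0.25298 / 0.74504 ≈ 0.3396
  upper = min{1, (1 − p₀)/p₁} = 0.50794 / 0.74504 ≈ 0.6818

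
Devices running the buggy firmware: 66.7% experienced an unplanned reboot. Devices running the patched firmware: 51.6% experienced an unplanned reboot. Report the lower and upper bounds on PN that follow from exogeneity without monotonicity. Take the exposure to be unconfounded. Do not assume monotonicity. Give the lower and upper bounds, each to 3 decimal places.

p₁ = 0.667, p₀ = 0.516.
Under exogeneity alone the bounds on PN are max{0,(p₁−p₀)/p₁} ≤ PN ≤ min{1,(1−p₀)/p₁}.
  lower = (p₁ − p₀)/p₁ = 0.151 / 0.667 ≈ 0.2264
  upper = min{1, (1 − p₀)/p₁} = 0.484 / 0.667 ≈ 0.7256

0.226 ≤ PN ≤ 0.726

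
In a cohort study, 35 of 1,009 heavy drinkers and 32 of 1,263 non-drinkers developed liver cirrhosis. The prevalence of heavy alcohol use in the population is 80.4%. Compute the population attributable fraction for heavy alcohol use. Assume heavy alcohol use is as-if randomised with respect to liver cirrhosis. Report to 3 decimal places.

PAF ≈ 0.229

p₁ = P(outcome | exposed) = 35/1009 = 0.034688
p₀ = P(outcome | unexposed) = 32/1263 = 0.025337
Overall risk P(Y=1) = π·p₁ + (1−π)·p₀ = 0.804×0.034688 + 0.196×0.025337 = 0.032855.
Under exogeneity, PAF = [P(Y=1) − p₀] / P(Y=1).
PAF = (0.032855 − 0.025337) / 0.032855 ≈ 0.2288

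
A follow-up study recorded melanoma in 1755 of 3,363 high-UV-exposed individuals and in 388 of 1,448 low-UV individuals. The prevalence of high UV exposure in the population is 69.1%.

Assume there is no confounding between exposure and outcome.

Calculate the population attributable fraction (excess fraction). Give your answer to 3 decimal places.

PAF ≈ 0.396

p₁ = P(outcome | exposed) = 1755/3363 = 0.52186
p₀ = P(outcome | unexposed) = 388/1448 = 0.26796
Overall risk P(Y=1) = π·p₁ + (1−π)·p₀ = 0.691×0.52186 + 0.309×0.26796 = 0.4434.
Under exogeneity, PAF = [P(Y=1) − p₀] / P(Y=1).
PAF = (0.4434 − 0.26796) / 0.4434 ≈ 0.3957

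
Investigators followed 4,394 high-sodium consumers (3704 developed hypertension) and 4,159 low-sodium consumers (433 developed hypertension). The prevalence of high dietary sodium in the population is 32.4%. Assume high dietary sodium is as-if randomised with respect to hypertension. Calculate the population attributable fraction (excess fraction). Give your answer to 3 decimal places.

p₁ = P(outcome | exposed) = 3704/4394 = 0.84297
p₀ = P(outcome | unexposed) = 433/4159 = 0.10411
Overall risk P(Y=1) = π·p₁ + (1−π)·p₀ = 0.324×0.84297 + 0.676×0.10411 = 0.3435.
Under exogeneity, PAF = [P(Y=1) − p₀] / P(Y=1).
PAF = (0.3435 − 0.10411) / 0.3435 ≈ 0.6969

PAF ≈ 0.697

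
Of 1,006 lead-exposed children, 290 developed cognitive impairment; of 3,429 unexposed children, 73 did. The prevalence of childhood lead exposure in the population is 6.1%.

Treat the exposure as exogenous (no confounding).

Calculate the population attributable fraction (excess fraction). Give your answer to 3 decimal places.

PAF ≈ 0.433

p₁ = P(outcome | exposed) = 290/1006 = 0.28827
p₀ = P(outcome | unexposed) = 73/3429 = 0.021289
Overall risk P(Y=1) = π·p₁ + (1−π)·p₀ = 0.061×0.28827 + 0.939×0.021289 = 0.037575.
Under exogeneity, PAF = [P(Y=1) − p₀] / P(Y=1).
PAF = (0.037575 − 0.021289) / 0.037575 ≈ 0.4334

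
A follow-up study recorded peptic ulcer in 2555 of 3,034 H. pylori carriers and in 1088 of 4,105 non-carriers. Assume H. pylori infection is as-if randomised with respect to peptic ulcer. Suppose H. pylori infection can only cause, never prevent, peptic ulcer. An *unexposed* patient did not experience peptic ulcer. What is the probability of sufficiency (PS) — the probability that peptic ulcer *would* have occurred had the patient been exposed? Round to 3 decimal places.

PS ≈ 0.785

p₁ = P(outcome | exposed) = 2555/3034 = 0.84212
p₀ = P(outcome | unexposed) = 1088/4105 = 0.26504
Under exogeneity and monotonicity, PS = (p₁ − p₀) / (1 − p₀).
PS = (0.84212 − 0.26504) / (1 − 0.26504) = 0.57708 / 0.73496 ≈ 0.7852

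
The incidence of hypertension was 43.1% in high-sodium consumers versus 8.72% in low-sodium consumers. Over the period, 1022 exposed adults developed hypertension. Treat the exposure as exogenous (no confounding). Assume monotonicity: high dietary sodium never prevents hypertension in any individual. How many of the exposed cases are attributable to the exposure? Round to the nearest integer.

about 815 cases

p₁ = 0.431, p₀ = 0.0872.
PN = (p₁ − p₀)/p₁ = (0.431 − 0.0872) / 0.431 ≈ 0.79768.
Attributable cases ≈ PN × (exposed cases) = 0.79768 × 1022 ≈ 815.23.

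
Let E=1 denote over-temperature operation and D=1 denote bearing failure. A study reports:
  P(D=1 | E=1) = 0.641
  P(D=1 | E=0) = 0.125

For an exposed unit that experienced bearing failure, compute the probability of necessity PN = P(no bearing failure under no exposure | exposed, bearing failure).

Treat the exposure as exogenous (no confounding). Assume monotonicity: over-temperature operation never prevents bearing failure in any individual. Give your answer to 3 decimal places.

Let p₁ = 0.641, p₀ = 0.125.
Under exogeneity and monotonicity, PN = (p₁ − p₀) / p₁.
PN = (0.641 − 0.125) / 0.641 = 0.516 / 0.641 ≈ 0.8050

PN ≈ 0.805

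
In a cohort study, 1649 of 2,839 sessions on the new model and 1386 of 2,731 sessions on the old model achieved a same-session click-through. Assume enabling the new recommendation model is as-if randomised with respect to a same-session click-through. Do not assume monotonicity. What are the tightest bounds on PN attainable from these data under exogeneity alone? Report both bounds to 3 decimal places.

p₁ = P(outcome | exposed) = 1649/2839 = 0.58084
p₀ = P(outcome | unexposed) = 1386/2731 = 0.50751
Under exogeneity alone the bounds on PN are max{0,(p₁−p₀)/p₁} ≤ PN ≤ min{1,(1−p₀)/p₁}.
  lower = (p₁ − p₀)/p₁ = 0.073332 / 0.58084 ≈ 0.1263
  upper = min{1, (1 − p₀)/p₁} = 0.49249 / 0.58084 ≈ 0.8479

0.126 ≤ PN ≤ 0.848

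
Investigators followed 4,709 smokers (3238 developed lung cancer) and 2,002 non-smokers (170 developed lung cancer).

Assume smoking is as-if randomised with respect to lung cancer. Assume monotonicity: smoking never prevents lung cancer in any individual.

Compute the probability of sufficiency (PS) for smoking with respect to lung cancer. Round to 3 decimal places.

p₁ = P(outcome | exposed) = 3238/4709 = 0.68762
p₀ = P(outcome | unexposed) = 170/2002 = 0.084915
Under exogeneity and monotonicity, PS = (p₁ − p₀) / (1 − p₀).
PS = (0.68762 − 0.084915) / (1 − 0.084915) = 0.6027 / 0.91508 ≈ 0.6586

PS ≈ 0.659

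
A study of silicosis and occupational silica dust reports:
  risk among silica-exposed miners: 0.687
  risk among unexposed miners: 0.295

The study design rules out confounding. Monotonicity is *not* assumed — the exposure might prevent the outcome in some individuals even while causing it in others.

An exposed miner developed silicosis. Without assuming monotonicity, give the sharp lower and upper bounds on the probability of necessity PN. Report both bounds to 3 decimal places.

0.571 ≤ PN ≤ 1.000

Let p₁ = 0.687, p₀ = 0.295.
Under exogeneity alone the bounds on PN are max{0,(p₁−p₀)/p₁} ≤ PN ≤ min{1,(1−p₀)/p₁}.
  lower = (p₁ − p₀)/p₁ = 0.392 / 0.687 ≈ 0.5706
  upper = min{1, (1 − p₀)/p₁} = 0.705 / 0.687 ≈ 1.0262 → capped at 1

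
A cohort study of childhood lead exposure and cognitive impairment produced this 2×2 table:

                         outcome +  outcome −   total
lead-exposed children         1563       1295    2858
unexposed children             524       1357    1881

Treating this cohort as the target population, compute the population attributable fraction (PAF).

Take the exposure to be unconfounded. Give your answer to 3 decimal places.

PAF ≈ 0.367

p₁ = P(outcome | exposed) = 1563/2858 = 0.54689
p₀ = P(outcome | unexposed) = 524/1881 = 0.27858
Exposure prevalence π = 2858/4739 = 0.60308; overall risk P(Y=1) = 0.44039.
Under exogeneity, PAF = [P(Y=1) − p₀]/P(Y=1).
PAF = (0.44039 − 0.27858) / 0.44039 ≈ 0.3674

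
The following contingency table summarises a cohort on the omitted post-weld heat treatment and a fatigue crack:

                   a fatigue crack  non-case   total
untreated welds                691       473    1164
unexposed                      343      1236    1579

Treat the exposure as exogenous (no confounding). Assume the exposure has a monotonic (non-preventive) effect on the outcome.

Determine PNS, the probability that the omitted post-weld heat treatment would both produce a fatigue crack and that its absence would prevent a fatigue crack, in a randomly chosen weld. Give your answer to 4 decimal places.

PNS ≈ 0.3764

p₁ = P(outcome | exposed) = 691/1164 = 0.59364
p₀ = P(outcome | unexposed) = 343/1579 = 0.21723
Under exogeneity and monotonicity, PNS = p₁ − p₀.
PNS = 0.59364 − 0.21723 = 0.37642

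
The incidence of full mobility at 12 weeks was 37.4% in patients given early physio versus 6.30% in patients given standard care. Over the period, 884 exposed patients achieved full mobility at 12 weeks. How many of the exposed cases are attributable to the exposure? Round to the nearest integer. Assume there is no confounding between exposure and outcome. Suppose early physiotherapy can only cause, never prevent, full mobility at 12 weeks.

p₁ = 0.374, p₀ = 0.063.
PN = (p₁ − p₀)/p₁ = (0.374 − 0.063) / 0.374 ≈ 0.83155.
Attributable cases ≈ PN × (exposed cases) = 0.83155 × 884 ≈ 735.09.

about 735 cases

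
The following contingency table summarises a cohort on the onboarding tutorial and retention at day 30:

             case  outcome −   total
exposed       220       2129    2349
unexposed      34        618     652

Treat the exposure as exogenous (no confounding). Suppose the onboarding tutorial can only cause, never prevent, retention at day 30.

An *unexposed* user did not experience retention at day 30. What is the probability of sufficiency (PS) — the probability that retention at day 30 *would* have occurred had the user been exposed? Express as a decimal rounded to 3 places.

PS ≈ 0.044

p₁ = P(outcome | exposed) = 220/2349 = 0.093657
p₀ = P(outcome | unexposed) = 34/652 = 0.052147
Under exogeneity and monotonicity, PS = (p₁ − p₀)/(1 − p₀).
PS = (0.093657 − 0.052147) / 0.94785 ≈ 0.0438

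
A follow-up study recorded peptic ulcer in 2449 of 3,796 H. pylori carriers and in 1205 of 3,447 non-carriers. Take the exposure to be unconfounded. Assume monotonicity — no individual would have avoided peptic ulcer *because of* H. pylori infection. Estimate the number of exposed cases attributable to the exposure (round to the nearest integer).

about 1122 cases

p₁ = P(outcome | exposed) = 2449/3796 = 0.64515
p₀ = P(outcome | unexposed) = 1205/3447 = 0.34958
PN = (p₁ − p₀)/p₁ = (0.64515 − 0.34958) / 0.64515 ≈ 0.45814.
Attributable cases ≈ PN × (exposed cases) = 0.45814 × 2449 ≈ 1122.00.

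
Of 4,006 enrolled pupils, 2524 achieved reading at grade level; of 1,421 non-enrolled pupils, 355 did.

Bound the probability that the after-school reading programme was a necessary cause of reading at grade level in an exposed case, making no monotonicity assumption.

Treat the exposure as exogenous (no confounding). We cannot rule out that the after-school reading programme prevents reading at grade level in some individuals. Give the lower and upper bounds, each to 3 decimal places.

0.603 ≤ PN ≤ 1.000

p₁ = P(outcome | exposed) = 2524/4006 = 0.63005
p₀ = P(outcome | unexposed) = 355/1421 = 0.24982
Under exogeneity alone the bounds on PN are max{0,(p₁−p₀)/p₁} ≤ PN ≤ min{1,(1−p₀)/p₁}.
  lower = (p₁ − p₀)/p₁ = 0.38023 / 0.63005 ≈ 0.6035
  upper = min{1, (1 − p₀)/p₁} = 0.75018 / 0.63005 ≈ 1.1907 → capped at 1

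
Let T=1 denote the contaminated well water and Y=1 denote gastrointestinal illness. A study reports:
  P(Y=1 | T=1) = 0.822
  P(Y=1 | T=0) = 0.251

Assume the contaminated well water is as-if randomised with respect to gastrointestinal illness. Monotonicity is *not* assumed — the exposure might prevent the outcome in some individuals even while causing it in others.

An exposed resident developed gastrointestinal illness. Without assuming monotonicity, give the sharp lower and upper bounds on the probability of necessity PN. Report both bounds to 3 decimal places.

Let p₁ = 0.822, p₀ = 0.251.
Under exogeneity alone the bounds on PN are max{0,(p₁−p₀)/p₁} ≤ PN ≤ min{1,(1−p₀)/p₁}.
  lower = (p₁ − p₀)/p₁ = 0.571 / 0.822 ≈ 0.6946
  upper = min{1, (1 − p₀)/p₁} = 0.749 / 0.822 ≈ 0.9112

0.695 ≤ PN ≤ 0.911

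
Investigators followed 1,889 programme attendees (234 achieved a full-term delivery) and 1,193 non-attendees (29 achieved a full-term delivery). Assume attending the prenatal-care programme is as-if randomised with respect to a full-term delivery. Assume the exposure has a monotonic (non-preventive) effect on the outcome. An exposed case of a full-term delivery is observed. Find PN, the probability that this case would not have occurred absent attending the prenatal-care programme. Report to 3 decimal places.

PN ≈ 0.804

p₁ = P(outcome | exposed) = 234/1889 = 0.12388
p₀ = P(outcome | unexposed) = 29/1193 = 0.024308
Under exogeneity and monotonicity, PN = (p₁ − p₀) / p₁.
PN = (0.12388 − 0.024308) / 0.12388 = 0.099567 / 0.12388 ≈ 0.8038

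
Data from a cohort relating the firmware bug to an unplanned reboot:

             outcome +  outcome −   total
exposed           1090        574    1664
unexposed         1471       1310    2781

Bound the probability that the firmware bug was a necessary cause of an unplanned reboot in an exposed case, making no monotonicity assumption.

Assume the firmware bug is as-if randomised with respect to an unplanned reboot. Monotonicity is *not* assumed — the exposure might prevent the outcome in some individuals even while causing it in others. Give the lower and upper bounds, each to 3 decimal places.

0.193 ≤ PN ≤ 0.719

p₁ = P(outcome | exposed) = 1090/1664 = 0.65505
p₀ = P(outcome | unexposed) = 1471/2781 = 0.52895
Under exogeneity alone the bounds on PN are max{0,(p₁−p₀)/p₁} ≤ PN ≤ min{1,(1−p₀)/p₁}.
  lower = (p₁ − p₀)/p₁ = 0.1261 / 0.65505 ≈ 0.1925
  upper = min{1, (1 − p₀)/p₁} = 0.47105 / 0.65505 ≈ 0.7191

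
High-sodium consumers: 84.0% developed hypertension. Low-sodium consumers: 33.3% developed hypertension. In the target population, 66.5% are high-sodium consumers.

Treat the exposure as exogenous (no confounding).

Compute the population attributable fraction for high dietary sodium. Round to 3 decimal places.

PAF ≈ 0.503

p₁ = 0.84, p₀ = 0.333.
Overall risk P(Y=1) = π·p₁ + (1−π)·p₀ = 0.665×0.84 + 0.335×0.333 = 0.67015.
Under exogeneity, PAF = [P(Y=1) − p₀] / P(Y=1).
PAF = (0.67015 − 0.333) / 0.67015 ≈ 0.5031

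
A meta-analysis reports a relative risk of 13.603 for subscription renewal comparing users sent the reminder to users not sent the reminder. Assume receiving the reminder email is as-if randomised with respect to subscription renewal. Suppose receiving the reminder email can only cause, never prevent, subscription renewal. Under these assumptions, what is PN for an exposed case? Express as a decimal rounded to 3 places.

PN ≈ 0.926

Under exogeneity and monotonicity, PN = (RR − 1) / RR = 1 − 1/RR.
PN = (13.603 − 1) / 13.603 = 12.6 / 13.603 ≈ 0.9265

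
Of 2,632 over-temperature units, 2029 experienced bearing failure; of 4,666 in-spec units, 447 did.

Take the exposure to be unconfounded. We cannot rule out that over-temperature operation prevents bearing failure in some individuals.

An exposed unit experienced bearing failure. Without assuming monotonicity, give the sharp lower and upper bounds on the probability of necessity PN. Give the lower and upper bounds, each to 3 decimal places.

0.876 ≤ PN ≤ 1.000

p₁ = P(outcome | exposed) = 2029/2632 = 0.7709
p₀ = P(outcome | unexposed) = 447/4666 = 0.095799
Under exogeneity alone the bounds on PN are max{0,(p₁−p₀)/p₁} ≤ PN ≤ min{1,(1−p₀)/p₁}.
  lower = (p₁ − p₀)/p₁ = 0.6751 / 0.7709 ≈ 0.8757
  upper = min{1, (1 − p₀)/p₁} = 0.9042 / 0.7709 ≈ 1.1729 → capped at 1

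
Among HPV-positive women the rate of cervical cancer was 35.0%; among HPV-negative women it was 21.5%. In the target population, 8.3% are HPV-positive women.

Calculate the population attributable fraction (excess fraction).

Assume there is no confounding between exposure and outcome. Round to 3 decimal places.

p₁ = 0.35, p₀ = 0.215.
Overall risk P(Y=1) = π·p₁ + (1−π)·p₀ = 0.083×0.35 + 0.917×0.215 = 0.2262.
Under exogeneity, PAF = [P(Y=1) − p₀] / P(Y=1).
PAF = (0.2262 − 0.215) / 0.2262 ≈ 0.0495

PAF ≈ 0.050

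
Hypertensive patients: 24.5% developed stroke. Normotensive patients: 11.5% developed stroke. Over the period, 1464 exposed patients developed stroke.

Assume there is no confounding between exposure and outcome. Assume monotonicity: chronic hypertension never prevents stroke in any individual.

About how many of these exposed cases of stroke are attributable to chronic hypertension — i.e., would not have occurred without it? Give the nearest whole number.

p₁ = 0.245, p₀ = 0.115.
PN = (p₁ − p₀)/p₁ = (0.245 − 0.115) / 0.245 ≈ 0.53061.
Attributable cases ≈ PN × (exposed cases) = 0.53061 × 1464 ≈ 776.82.

about 777 cases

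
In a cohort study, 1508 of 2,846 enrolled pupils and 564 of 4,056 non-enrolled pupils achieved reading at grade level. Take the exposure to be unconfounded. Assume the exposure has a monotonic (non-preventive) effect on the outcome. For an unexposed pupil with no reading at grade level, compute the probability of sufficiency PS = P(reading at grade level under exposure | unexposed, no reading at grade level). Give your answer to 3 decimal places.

PS ≈ 0.454

p₁ = P(outcome | exposed) = 1508/2846 = 0.52987
p₀ = P(outcome | unexposed) = 564/4056 = 0.13905
Under exogeneity and monotonicity, PS = (p₁ − p₀) / (1 − p₀).
PS = (0.52987 − 0.13905) / (1 − 0.13905) = 0.39081 / 0.86095 ≈ 0.4539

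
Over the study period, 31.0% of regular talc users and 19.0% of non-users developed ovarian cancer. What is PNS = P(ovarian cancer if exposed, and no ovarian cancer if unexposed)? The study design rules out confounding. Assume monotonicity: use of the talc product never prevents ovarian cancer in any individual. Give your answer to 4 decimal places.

p₁ = 0.31, p₀ = 0.19.
Under exogeneity and monotonicity, PNS = p₁ − p₀.
PNS = 0.31 − 0.19 = 0.12

PNS ≈ 0.1200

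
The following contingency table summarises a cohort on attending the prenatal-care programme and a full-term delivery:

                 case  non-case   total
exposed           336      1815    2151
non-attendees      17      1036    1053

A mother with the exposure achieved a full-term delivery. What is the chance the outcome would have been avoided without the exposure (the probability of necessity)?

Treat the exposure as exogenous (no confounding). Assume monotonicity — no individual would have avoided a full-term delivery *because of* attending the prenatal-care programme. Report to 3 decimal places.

p₁ = P(outcome | exposed) = 336/2151 = 0.15621
p₀ = P(outcome | unexposed) = 17/1053 = 0.016144
Under exogeneity and monotonicity, PN = (p₁ − p₀)/p₁.
PN = (0.15621 − 0.016144) / 0.15621 ≈ 0.8966

PN ≈ 0.897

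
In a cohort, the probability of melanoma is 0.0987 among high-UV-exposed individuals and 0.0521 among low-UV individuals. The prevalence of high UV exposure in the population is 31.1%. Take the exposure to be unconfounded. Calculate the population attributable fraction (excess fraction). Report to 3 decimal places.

Let p₁ = 0.0987, p₀ = 0.0521.
Overall risk P(Y=1) = π·p₁ + (1−π)·p₀ = 0.311×0.0987 + 0.689×0.0521 = 0.066593.
Under exogeneity, PAF = [P(Y=1) − p₀] / P(Y=1).
PAF = (0.066593 − 0.0521) / 0.066593 ≈ 0.2176

PAF ≈ 0.218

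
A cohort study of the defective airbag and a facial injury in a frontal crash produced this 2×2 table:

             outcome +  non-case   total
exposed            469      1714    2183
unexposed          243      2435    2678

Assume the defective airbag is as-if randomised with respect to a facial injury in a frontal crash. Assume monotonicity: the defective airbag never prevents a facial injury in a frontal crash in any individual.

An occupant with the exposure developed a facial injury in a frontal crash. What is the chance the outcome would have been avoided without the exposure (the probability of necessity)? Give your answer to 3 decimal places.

p₁ = P(outcome | exposed) = 469/2183 = 0.21484
p₀ = P(outcome | unexposed) = 243/2678 = 0.090739
Under exogeneity and monotonicity, PN = (p₁ − p₀) / p₁.
PN = (0.21484 − 0.090739) / 0.21484 = 0.1241 / 0.21484 ≈ 0.5776

PN ≈ 0.578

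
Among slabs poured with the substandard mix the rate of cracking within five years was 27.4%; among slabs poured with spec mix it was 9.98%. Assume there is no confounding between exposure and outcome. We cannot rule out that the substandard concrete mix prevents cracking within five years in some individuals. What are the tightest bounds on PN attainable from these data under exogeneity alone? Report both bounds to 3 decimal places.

0.636 ≤ PN ≤ 1.000

p₁ = 0.274, p₀ = 0.0998.
Under exogeneity alone the bounds on PN are max{0,(p₁−p₀)/p₁} ≤ PN ≤ min{1,(1−p₀)/p₁}.
  lower = (p₁ − p₀)/p₁ = 0.1742 / 0.274 ≈ 0.6358
  upper = min{1, (1 − p₀)/p₁} = 0.9002 / 0.274 ≈ 3.2854 → capped at 1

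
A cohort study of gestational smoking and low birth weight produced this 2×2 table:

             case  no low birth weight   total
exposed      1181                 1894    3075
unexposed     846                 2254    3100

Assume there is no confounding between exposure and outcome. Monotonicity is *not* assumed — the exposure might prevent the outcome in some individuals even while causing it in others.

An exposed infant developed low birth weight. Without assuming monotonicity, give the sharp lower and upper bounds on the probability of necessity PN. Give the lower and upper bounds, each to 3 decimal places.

0.289 ≤ PN ≤ 1.000

p₁ = P(outcome | exposed) = 1181/3075 = 0.38407
p₀ = P(outcome | unexposed) = 846/3100 = 0.2729
Under exogeneity alone the bounds on PN are max{0,(p₁−p₀)/p₁} ≤ PN ≤ min{1,(1−p₀)/p₁}.
  lower = (p₁ − p₀)/p₁ = 0.11116 / 0.38407 ≈ 0.2894
  upper = min{1, (1 − p₀)/p₁} = 0.7271 / 0.38407 ≈ 1.8932 → capped at 1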